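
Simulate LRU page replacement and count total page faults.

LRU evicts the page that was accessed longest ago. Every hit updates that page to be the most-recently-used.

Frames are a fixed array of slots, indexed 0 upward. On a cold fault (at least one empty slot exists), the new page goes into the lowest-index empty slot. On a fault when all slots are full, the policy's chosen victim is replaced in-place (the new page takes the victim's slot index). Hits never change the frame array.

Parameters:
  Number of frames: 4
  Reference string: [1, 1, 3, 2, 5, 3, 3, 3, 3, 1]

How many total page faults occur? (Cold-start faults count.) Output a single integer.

Answer: 4

Derivation:
Step 0: ref 1 → FAULT, frames=[1,-,-,-]
Step 1: ref 1 → HIT, frames=[1,-,-,-]
Step 2: ref 3 → FAULT, frames=[1,3,-,-]
Step 3: ref 2 → FAULT, frames=[1,3,2,-]
Step 4: ref 5 → FAULT, frames=[1,3,2,5]
Step 5: ref 3 → HIT, frames=[1,3,2,5]
Step 6: ref 3 → HIT, frames=[1,3,2,5]
Step 7: ref 3 → HIT, frames=[1,3,2,5]
Step 8: ref 3 → HIT, frames=[1,3,2,5]
Step 9: ref 1 → HIT, frames=[1,3,2,5]
Total faults: 4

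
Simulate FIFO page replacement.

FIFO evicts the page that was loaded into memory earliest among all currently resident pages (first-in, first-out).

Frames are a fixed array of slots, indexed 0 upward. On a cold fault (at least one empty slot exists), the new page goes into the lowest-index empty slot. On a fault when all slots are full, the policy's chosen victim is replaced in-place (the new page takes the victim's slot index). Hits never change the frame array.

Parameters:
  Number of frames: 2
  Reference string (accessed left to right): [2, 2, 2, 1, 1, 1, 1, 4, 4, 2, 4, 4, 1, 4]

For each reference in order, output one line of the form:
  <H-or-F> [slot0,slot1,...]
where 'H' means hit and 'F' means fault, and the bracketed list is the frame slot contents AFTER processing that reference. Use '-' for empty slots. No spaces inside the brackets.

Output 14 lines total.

F [2,-]
H [2,-]
H [2,-]
F [2,1]
H [2,1]
H [2,1]
H [2,1]
F [4,1]
H [4,1]
F [4,2]
H [4,2]
H [4,2]
F [1,2]
F [1,4]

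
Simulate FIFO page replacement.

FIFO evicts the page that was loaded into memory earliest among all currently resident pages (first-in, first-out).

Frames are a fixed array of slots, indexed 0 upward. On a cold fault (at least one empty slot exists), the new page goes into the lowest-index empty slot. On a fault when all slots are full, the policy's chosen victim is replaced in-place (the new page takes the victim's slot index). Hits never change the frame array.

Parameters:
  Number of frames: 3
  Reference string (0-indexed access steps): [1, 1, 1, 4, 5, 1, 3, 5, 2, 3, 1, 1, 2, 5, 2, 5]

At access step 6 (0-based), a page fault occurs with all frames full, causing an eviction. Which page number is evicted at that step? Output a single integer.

Step 0: ref 1 -> FAULT, frames=[1,-,-]
Step 1: ref 1 -> HIT, frames=[1,-,-]
Step 2: ref 1 -> HIT, frames=[1,-,-]
Step 3: ref 4 -> FAULT, frames=[1,4,-]
Step 4: ref 5 -> FAULT, frames=[1,4,5]
Step 5: ref 1 -> HIT, frames=[1,4,5]
Step 6: ref 3 -> FAULT, evict 1, frames=[3,4,5]
At step 6: evicted page 1

Answer: 1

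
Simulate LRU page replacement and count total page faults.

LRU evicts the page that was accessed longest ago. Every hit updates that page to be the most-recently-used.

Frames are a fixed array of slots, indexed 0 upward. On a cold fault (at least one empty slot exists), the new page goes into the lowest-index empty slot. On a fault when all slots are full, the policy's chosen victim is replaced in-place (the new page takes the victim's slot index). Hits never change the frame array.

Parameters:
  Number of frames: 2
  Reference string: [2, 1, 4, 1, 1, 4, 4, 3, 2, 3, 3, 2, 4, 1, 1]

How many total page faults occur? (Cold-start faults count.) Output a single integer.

Answer: 7

Derivation:
Step 0: ref 2 → FAULT, frames=[2,-]
Step 1: ref 1 → FAULT, frames=[2,1]
Step 2: ref 4 → FAULT (evict 2), frames=[4,1]
Step 3: ref 1 → HIT, frames=[4,1]
Step 4: ref 1 → HIT, frames=[4,1]
Step 5: ref 4 → HIT, frames=[4,1]
Step 6: ref 4 → HIT, frames=[4,1]
Step 7: ref 3 → FAULT (evict 1), frames=[4,3]
Step 8: ref 2 → FAULT (evict 4), frames=[2,3]
Step 9: ref 3 → HIT, frames=[2,3]
Step 10: ref 3 → HIT, frames=[2,3]
Step 11: ref 2 → HIT, frames=[2,3]
Step 12: ref 4 → FAULT (evict 3), frames=[2,4]
Step 13: ref 1 → FAULT (evict 2), frames=[1,4]
Step 14: ref 1 → HIT, frames=[1,4]
Total faults: 7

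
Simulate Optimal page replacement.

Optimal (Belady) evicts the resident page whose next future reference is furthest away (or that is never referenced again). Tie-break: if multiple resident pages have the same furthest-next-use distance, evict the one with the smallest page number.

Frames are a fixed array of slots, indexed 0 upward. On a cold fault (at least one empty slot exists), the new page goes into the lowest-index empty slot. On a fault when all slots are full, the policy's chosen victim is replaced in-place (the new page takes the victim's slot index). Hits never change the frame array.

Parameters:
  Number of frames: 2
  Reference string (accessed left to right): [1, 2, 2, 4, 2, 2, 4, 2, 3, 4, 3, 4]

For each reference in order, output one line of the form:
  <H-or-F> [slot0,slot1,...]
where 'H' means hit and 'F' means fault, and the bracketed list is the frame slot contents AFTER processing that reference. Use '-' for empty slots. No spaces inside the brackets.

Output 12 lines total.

F [1,-]
F [1,2]
H [1,2]
F [4,2]
H [4,2]
H [4,2]
H [4,2]
H [4,2]
F [4,3]
H [4,3]
H [4,3]
H [4,3]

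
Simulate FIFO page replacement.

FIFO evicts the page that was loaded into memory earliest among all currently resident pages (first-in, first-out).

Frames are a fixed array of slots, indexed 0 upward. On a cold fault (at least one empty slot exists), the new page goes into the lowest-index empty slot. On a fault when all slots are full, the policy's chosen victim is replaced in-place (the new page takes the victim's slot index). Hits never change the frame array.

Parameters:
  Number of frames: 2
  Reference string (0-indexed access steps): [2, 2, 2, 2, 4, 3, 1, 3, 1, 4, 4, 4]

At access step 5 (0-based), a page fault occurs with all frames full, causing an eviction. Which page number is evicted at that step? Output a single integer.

Step 0: ref 2 -> FAULT, frames=[2,-]
Step 1: ref 2 -> HIT, frames=[2,-]
Step 2: ref 2 -> HIT, frames=[2,-]
Step 3: ref 2 -> HIT, frames=[2,-]
Step 4: ref 4 -> FAULT, frames=[2,4]
Step 5: ref 3 -> FAULT, evict 2, frames=[3,4]
At step 5: evicted page 2

Answer: 2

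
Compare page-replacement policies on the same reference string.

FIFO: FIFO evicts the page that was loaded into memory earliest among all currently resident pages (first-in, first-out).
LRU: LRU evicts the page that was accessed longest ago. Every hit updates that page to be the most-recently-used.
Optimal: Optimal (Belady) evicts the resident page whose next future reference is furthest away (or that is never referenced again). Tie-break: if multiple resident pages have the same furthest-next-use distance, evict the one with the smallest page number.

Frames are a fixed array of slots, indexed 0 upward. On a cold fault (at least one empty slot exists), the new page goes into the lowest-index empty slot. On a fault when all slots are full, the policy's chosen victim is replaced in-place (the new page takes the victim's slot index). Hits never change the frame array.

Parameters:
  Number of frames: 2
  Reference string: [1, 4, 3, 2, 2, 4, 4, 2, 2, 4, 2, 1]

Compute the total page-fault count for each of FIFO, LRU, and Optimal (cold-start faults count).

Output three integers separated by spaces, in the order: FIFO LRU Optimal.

--- FIFO ---
  step 0: ref 1 -> FAULT, frames=[1,-] (faults so far: 1)
  step 1: ref 4 -> FAULT, frames=[1,4] (faults so far: 2)
  step 2: ref 3 -> FAULT, evict 1, frames=[3,4] (faults so far: 3)
  step 3: ref 2 -> FAULT, evict 4, frames=[3,2] (faults so far: 4)
  step 4: ref 2 -> HIT, frames=[3,2] (faults so far: 4)
  step 5: ref 4 -> FAULT, evict 3, frames=[4,2] (faults so far: 5)
  step 6: ref 4 -> HIT, frames=[4,2] (faults so far: 5)
  step 7: ref 2 -> HIT, frames=[4,2] (faults so far: 5)
  step 8: ref 2 -> HIT, frames=[4,2] (faults so far: 5)
  step 9: ref 4 -> HIT, frames=[4,2] (faults so far: 5)
  step 10: ref 2 -> HIT, frames=[4,2] (faults so far: 5)
  step 11: ref 1 -> FAULT, evict 2, frames=[4,1] (faults so far: 6)
  FIFO total faults: 6
--- LRU ---
  step 0: ref 1 -> FAULT, frames=[1,-] (faults so far: 1)
  step 1: ref 4 -> FAULT, frames=[1,4] (faults so far: 2)
  step 2: ref 3 -> FAULT, evict 1, frames=[3,4] (faults so far: 3)
  step 3: ref 2 -> FAULT, evict 4, frames=[3,2] (faults so far: 4)
  step 4: ref 2 -> HIT, frames=[3,2] (faults so far: 4)
  step 5: ref 4 -> FAULT, evict 3, frames=[4,2] (faults so far: 5)
  step 6: ref 4 -> HIT, frames=[4,2] (faults so far: 5)
  step 7: ref 2 -> HIT, frames=[4,2] (faults so far: 5)
  step 8: ref 2 -> HIT, frames=[4,2] (faults so far: 5)
  step 9: ref 4 -> HIT, frames=[4,2] (faults so far: 5)
  step 10: ref 2 -> HIT, frames=[4,2] (faults so far: 5)
  step 11: ref 1 -> FAULT, evict 4, frames=[1,2] (faults so far: 6)
  LRU total faults: 6
--- Optimal ---
  step 0: ref 1 -> FAULT, frames=[1,-] (faults so far: 1)
  step 1: ref 4 -> FAULT, frames=[1,4] (faults so far: 2)
  step 2: ref 3 -> FAULT, evict 1, frames=[3,4] (faults so far: 3)
  step 3: ref 2 -> FAULT, evict 3, frames=[2,4] (faults so far: 4)
  step 4: ref 2 -> HIT, frames=[2,4] (faults so far: 4)
  step 5: ref 4 -> HIT, frames=[2,4] (faults so far: 4)
  step 6: ref 4 -> HIT, frames=[2,4] (faults so far: 4)
  step 7: ref 2 -> HIT, frames=[2,4] (faults so far: 4)
  step 8: ref 2 -> HIT, frames=[2,4] (faults so far: 4)
  step 9: ref 4 -> HIT, frames=[2,4] (faults so far: 4)
  step 10: ref 2 -> HIT, frames=[2,4] (faults so far: 4)
  step 11: ref 1 -> FAULT, evict 2, frames=[1,4] (faults so far: 5)
  Optimal total faults: 5

Answer: 6 6 5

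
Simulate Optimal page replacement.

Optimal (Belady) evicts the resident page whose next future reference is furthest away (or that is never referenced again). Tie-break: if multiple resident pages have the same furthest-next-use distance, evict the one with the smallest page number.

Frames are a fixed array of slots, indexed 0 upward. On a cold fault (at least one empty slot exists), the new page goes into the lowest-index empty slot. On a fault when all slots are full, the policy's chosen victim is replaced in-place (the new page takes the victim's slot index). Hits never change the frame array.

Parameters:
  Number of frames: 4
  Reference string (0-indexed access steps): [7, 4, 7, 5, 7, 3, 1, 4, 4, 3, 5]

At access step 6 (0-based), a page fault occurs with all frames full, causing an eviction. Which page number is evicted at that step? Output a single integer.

Step 0: ref 7 -> FAULT, frames=[7,-,-,-]
Step 1: ref 4 -> FAULT, frames=[7,4,-,-]
Step 2: ref 7 -> HIT, frames=[7,4,-,-]
Step 3: ref 5 -> FAULT, frames=[7,4,5,-]
Step 4: ref 7 -> HIT, frames=[7,4,5,-]
Step 5: ref 3 -> FAULT, frames=[7,4,5,3]
Step 6: ref 1 -> FAULT, evict 7, frames=[1,4,5,3]
At step 6: evicted page 7

Answer: 7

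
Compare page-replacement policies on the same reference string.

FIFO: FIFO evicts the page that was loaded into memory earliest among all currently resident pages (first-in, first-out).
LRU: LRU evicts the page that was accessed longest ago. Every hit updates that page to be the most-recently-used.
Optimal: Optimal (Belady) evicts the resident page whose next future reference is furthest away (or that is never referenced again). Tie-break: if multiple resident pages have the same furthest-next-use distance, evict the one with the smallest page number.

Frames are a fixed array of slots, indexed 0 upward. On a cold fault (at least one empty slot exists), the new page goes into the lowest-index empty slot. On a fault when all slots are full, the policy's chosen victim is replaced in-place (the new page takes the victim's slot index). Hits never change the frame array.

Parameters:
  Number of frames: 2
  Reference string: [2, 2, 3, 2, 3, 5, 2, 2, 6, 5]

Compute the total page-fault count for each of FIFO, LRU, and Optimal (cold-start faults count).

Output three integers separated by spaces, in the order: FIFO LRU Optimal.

Answer: 6 6 4

Derivation:
--- FIFO ---
  step 0: ref 2 -> FAULT, frames=[2,-] (faults so far: 1)
  step 1: ref 2 -> HIT, frames=[2,-] (faults so far: 1)
  step 2: ref 3 -> FAULT, frames=[2,3] (faults so far: 2)
  step 3: ref 2 -> HIT, frames=[2,3] (faults so far: 2)
  step 4: ref 3 -> HIT, frames=[2,3] (faults so far: 2)
  step 5: ref 5 -> FAULT, evict 2, frames=[5,3] (faults so far: 3)
  step 6: ref 2 -> FAULT, evict 3, frames=[5,2] (faults so far: 4)
  step 7: ref 2 -> HIT, frames=[5,2] (faults so far: 4)
  step 8: ref 6 -> FAULT, evict 5, frames=[6,2] (faults so far: 5)
  step 9: ref 5 -> FAULT, evict 2, frames=[6,5] (faults so far: 6)
  FIFO total faults: 6
--- LRU ---
  step 0: ref 2 -> FAULT, frames=[2,-] (faults so far: 1)
  step 1: ref 2 -> HIT, frames=[2,-] (faults so far: 1)
  step 2: ref 3 -> FAULT, frames=[2,3] (faults so far: 2)
  step 3: ref 2 -> HIT, frames=[2,3] (faults so far: 2)
  step 4: ref 3 -> HIT, frames=[2,3] (faults so far: 2)
  step 5: ref 5 -> FAULT, evict 2, frames=[5,3] (faults so far: 3)
  step 6: ref 2 -> FAULT, evict 3, frames=[5,2] (faults so far: 4)
  step 7: ref 2 -> HIT, frames=[5,2] (faults so far: 4)
  step 8: ref 6 -> FAULT, evict 5, frames=[6,2] (faults so far: 5)
  step 9: ref 5 -> FAULT, evict 2, frames=[6,5] (faults so far: 6)
  LRU total faults: 6
--- Optimal ---
  step 0: ref 2 -> FAULT, frames=[2,-] (faults so far: 1)
  step 1: ref 2 -> HIT, frames=[2,-] (faults so far: 1)
  step 2: ref 3 -> FAULT, frames=[2,3] (faults so far: 2)
  step 3: ref 2 -> HIT, frames=[2,3] (faults so far: 2)
  step 4: ref 3 -> HIT, frames=[2,3] (faults so far: 2)
  step 5: ref 5 -> FAULT, evict 3, frames=[2,5] (faults so far: 3)
  step 6: ref 2 -> HIT, frames=[2,5] (faults so far: 3)
  step 7: ref 2 -> HIT, frames=[2,5] (faults so far: 3)
  step 8: ref 6 -> FAULT, evict 2, frames=[6,5] (faults so far: 4)
  step 9: ref 5 -> HIT, frames=[6,5] (faults so far: 4)
  Optimal total faults: 4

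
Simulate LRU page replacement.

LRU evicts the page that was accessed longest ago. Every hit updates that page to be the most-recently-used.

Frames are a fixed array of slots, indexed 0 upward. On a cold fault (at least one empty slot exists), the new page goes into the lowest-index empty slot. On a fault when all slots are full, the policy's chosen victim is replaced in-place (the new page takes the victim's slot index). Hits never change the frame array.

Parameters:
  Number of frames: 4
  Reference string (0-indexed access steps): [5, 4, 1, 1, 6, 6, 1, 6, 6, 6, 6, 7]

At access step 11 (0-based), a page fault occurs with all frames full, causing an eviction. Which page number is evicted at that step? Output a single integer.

Step 0: ref 5 -> FAULT, frames=[5,-,-,-]
Step 1: ref 4 -> FAULT, frames=[5,4,-,-]
Step 2: ref 1 -> FAULT, frames=[5,4,1,-]
Step 3: ref 1 -> HIT, frames=[5,4,1,-]
Step 4: ref 6 -> FAULT, frames=[5,4,1,6]
Step 5: ref 6 -> HIT, frames=[5,4,1,6]
Step 6: ref 1 -> HIT, frames=[5,4,1,6]
Step 7: ref 6 -> HIT, frames=[5,4,1,6]
Step 8: ref 6 -> HIT, frames=[5,4,1,6]
Step 9: ref 6 -> HIT, frames=[5,4,1,6]
Step 10: ref 6 -> HIT, frames=[5,4,1,6]
Step 11: ref 7 -> FAULT, evict 5, frames=[7,4,1,6]
At step 11: evicted page 5

Answer: 5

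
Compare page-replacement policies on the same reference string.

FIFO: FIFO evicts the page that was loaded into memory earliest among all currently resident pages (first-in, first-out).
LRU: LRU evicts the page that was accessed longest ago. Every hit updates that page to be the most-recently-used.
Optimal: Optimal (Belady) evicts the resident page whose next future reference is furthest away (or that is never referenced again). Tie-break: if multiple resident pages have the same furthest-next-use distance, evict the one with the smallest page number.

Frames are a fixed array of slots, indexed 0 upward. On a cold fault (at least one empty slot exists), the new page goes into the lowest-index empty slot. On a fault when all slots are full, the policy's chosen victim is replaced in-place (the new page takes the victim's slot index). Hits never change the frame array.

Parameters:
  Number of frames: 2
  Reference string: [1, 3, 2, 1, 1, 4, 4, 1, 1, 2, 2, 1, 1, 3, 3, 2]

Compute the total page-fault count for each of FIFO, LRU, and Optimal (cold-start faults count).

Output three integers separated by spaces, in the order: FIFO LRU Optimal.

--- FIFO ---
  step 0: ref 1 -> FAULT, frames=[1,-] (faults so far: 1)
  step 1: ref 3 -> FAULT, frames=[1,3] (faults so far: 2)
  step 2: ref 2 -> FAULT, evict 1, frames=[2,3] (faults so far: 3)
  step 3: ref 1 -> FAULT, evict 3, frames=[2,1] (faults so far: 4)
  step 4: ref 1 -> HIT, frames=[2,1] (faults so far: 4)
  step 5: ref 4 -> FAULT, evict 2, frames=[4,1] (faults so far: 5)
  step 6: ref 4 -> HIT, frames=[4,1] (faults so far: 5)
  step 7: ref 1 -> HIT, frames=[4,1] (faults so far: 5)
  step 8: ref 1 -> HIT, frames=[4,1] (faults so far: 5)
  step 9: ref 2 -> FAULT, evict 1, frames=[4,2] (faults so far: 6)
  step 10: ref 2 -> HIT, frames=[4,2] (faults so far: 6)
  step 11: ref 1 -> FAULT, evict 4, frames=[1,2] (faults so far: 7)
  step 12: ref 1 -> HIT, frames=[1,2] (faults so far: 7)
  step 13: ref 3 -> FAULT, evict 2, frames=[1,3] (faults so far: 8)
  step 14: ref 3 -> HIT, frames=[1,3] (faults so far: 8)
  step 15: ref 2 -> FAULT, evict 1, frames=[2,3] (faults so far: 9)
  FIFO total faults: 9
--- LRU ---
  step 0: ref 1 -> FAULT, frames=[1,-] (faults so far: 1)
  step 1: ref 3 -> FAULT, frames=[1,3] (faults so far: 2)
  step 2: ref 2 -> FAULT, evict 1, frames=[2,3] (faults so far: 3)
  step 3: ref 1 -> FAULT, evict 3, frames=[2,1] (faults so far: 4)
  step 4: ref 1 -> HIT, frames=[2,1] (faults so far: 4)
  step 5: ref 4 -> FAULT, evict 2, frames=[4,1] (faults so far: 5)
  step 6: ref 4 -> HIT, frames=[4,1] (faults so far: 5)
  step 7: ref 1 -> HIT, frames=[4,1] (faults so far: 5)
  step 8: ref 1 -> HIT, frames=[4,1] (faults so far: 5)
  step 9: ref 2 -> FAULT, evict 4, frames=[2,1] (faults so far: 6)
  step 10: ref 2 -> HIT, frames=[2,1] (faults so far: 6)
  step 11: ref 1 -> HIT, frames=[2,1] (faults so far: 6)
  step 12: ref 1 -> HIT, frames=[2,1] (faults so far: 6)
  step 13: ref 3 -> FAULT, evict 2, frames=[3,1] (faults so far: 7)
  step 14: ref 3 -> HIT, frames=[3,1] (faults so far: 7)
  step 15: ref 2 -> FAULT, evict 1, frames=[3,2] (faults so far: 8)
  LRU total faults: 8
--- Optimal ---
  step 0: ref 1 -> FAULT, frames=[1,-] (faults so far: 1)
  step 1: ref 3 -> FAULT, frames=[1,3] (faults so far: 2)
  step 2: ref 2 -> FAULT, evict 3, frames=[1,2] (faults so far: 3)
  step 3: ref 1 -> HIT, frames=[1,2] (faults so far: 3)
  step 4: ref 1 -> HIT, frames=[1,2] (faults so far: 3)
  step 5: ref 4 -> FAULT, evict 2, frames=[1,4] (faults so far: 4)
  step 6: ref 4 -> HIT, frames=[1,4] (faults so far: 4)
  step 7: ref 1 -> HIT, frames=[1,4] (faults so far: 4)
  step 8: ref 1 -> HIT, frames=[1,4] (faults so far: 4)
  step 9: ref 2 -> FAULT, evict 4, frames=[1,2] (faults so far: 5)
  step 10: ref 2 -> HIT, frames=[1,2] (faults so far: 5)
  step 11: ref 1 -> HIT, frames=[1,2] (faults so far: 5)
  step 12: ref 1 -> HIT, frames=[1,2] (faults so far: 5)
  step 13: ref 3 -> FAULT, evict 1, frames=[3,2] (faults so far: 6)
  step 14: ref 3 -> HIT, frames=[3,2] (faults so far: 6)
  step 15: ref 2 -> HIT, frames=[3,2] (faults so far: 6)
  Optimal total faults: 6

Answer: 9 8 6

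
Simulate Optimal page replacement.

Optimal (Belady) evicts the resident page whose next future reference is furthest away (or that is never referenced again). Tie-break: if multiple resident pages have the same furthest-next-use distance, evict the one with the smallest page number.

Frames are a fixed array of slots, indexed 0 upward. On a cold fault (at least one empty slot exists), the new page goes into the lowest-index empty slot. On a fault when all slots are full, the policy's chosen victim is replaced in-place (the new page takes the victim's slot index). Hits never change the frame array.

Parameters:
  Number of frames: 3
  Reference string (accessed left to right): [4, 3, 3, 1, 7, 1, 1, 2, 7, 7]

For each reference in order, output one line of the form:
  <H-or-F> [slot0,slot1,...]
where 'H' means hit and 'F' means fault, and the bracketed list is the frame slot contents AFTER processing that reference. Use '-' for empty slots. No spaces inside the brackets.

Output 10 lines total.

F [4,-,-]
F [4,3,-]
H [4,3,-]
F [4,3,1]
F [4,7,1]
H [4,7,1]
H [4,7,1]
F [4,7,2]
H [4,7,2]
H [4,7,2]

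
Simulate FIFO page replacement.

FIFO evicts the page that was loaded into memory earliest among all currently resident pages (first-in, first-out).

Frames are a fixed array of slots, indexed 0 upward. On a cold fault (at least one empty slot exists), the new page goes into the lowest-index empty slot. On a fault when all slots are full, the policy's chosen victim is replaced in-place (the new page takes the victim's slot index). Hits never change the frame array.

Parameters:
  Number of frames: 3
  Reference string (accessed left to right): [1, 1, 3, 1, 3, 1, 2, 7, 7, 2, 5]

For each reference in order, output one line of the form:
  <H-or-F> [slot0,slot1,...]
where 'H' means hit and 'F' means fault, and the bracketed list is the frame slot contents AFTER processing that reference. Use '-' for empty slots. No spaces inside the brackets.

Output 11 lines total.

F [1,-,-]
H [1,-,-]
F [1,3,-]
H [1,3,-]
H [1,3,-]
H [1,3,-]
F [1,3,2]
F [7,3,2]
H [7,3,2]
H [7,3,2]
F [7,5,2]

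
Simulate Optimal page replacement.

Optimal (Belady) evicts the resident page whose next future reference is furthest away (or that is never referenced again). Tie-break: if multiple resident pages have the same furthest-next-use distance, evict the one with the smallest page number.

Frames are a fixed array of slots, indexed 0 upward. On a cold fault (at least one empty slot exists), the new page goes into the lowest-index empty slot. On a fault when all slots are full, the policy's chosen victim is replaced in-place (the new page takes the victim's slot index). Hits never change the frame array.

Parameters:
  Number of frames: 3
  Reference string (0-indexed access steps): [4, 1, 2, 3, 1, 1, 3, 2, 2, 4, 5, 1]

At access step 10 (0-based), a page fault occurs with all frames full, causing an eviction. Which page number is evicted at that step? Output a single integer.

Answer: 3

Derivation:
Step 0: ref 4 -> FAULT, frames=[4,-,-]
Step 1: ref 1 -> FAULT, frames=[4,1,-]
Step 2: ref 2 -> FAULT, frames=[4,1,2]
Step 3: ref 3 -> FAULT, evict 4, frames=[3,1,2]
Step 4: ref 1 -> HIT, frames=[3,1,2]
Step 5: ref 1 -> HIT, frames=[3,1,2]
Step 6: ref 3 -> HIT, frames=[3,1,2]
Step 7: ref 2 -> HIT, frames=[3,1,2]
Step 8: ref 2 -> HIT, frames=[3,1,2]
Step 9: ref 4 -> FAULT, evict 2, frames=[3,1,4]
Step 10: ref 5 -> FAULT, evict 3, frames=[5,1,4]
At step 10: evicted page 3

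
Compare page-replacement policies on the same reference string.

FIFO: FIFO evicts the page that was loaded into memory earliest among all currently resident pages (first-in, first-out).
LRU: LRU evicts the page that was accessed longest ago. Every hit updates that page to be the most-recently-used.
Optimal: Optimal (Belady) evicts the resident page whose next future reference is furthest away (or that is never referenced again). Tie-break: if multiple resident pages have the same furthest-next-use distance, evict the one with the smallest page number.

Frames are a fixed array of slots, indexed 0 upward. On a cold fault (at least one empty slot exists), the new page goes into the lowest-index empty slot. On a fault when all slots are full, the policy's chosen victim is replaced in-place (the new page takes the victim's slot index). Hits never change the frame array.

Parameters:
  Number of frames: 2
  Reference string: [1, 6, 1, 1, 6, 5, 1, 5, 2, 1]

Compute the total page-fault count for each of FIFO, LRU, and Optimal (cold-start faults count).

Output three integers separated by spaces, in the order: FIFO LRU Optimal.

--- FIFO ---
  step 0: ref 1 -> FAULT, frames=[1,-] (faults so far: 1)
  step 1: ref 6 -> FAULT, frames=[1,6] (faults so far: 2)
  step 2: ref 1 -> HIT, frames=[1,6] (faults so far: 2)
  step 3: ref 1 -> HIT, frames=[1,6] (faults so far: 2)
  step 4: ref 6 -> HIT, frames=[1,6] (faults so far: 2)
  step 5: ref 5 -> FAULT, evict 1, frames=[5,6] (faults so far: 3)
  step 6: ref 1 -> FAULT, evict 6, frames=[5,1] (faults so far: 4)
  step 7: ref 5 -> HIT, frames=[5,1] (faults so far: 4)
  step 8: ref 2 -> FAULT, evict 5, frames=[2,1] (faults so far: 5)
  step 9: ref 1 -> HIT, frames=[2,1] (faults so far: 5)
  FIFO total faults: 5
--- LRU ---
  step 0: ref 1 -> FAULT, frames=[1,-] (faults so far: 1)
  step 1: ref 6 -> FAULT, frames=[1,6] (faults so far: 2)
  step 2: ref 1 -> HIT, frames=[1,6] (faults so far: 2)
  step 3: ref 1 -> HIT, frames=[1,6] (faults so far: 2)
  step 4: ref 6 -> HIT, frames=[1,6] (faults so far: 2)
  step 5: ref 5 -> FAULT, evict 1, frames=[5,6] (faults so far: 3)
  step 6: ref 1 -> FAULT, evict 6, frames=[5,1] (faults so far: 4)
  step 7: ref 5 -> HIT, frames=[5,1] (faults so far: 4)
  step 8: ref 2 -> FAULT, evict 1, frames=[5,2] (faults so far: 5)
  step 9: ref 1 -> FAULT, evict 5, frames=[1,2] (faults so far: 6)
  LRU total faults: 6
--- Optimal ---
  step 0: ref 1 -> FAULT, frames=[1,-] (faults so far: 1)
  step 1: ref 6 -> FAULT, frames=[1,6] (faults so far: 2)
  step 2: ref 1 -> HIT, frames=[1,6] (faults so far: 2)
  step 3: ref 1 -> HIT, frames=[1,6] (faults so far: 2)
  step 4: ref 6 -> HIT, frames=[1,6] (faults so far: 2)
  step 5: ref 5 -> FAULT, evict 6, frames=[1,5] (faults so far: 3)
  step 6: ref 1 -> HIT, frames=[1,5] (faults so far: 3)
  step 7: ref 5 -> HIT, frames=[1,5] (faults so far: 3)
  step 8: ref 2 -> FAULT, evict 5, frames=[1,2] (faults so far: 4)
  step 9: ref 1 -> HIT, frames=[1,2] (faults so far: 4)
  Optimal total faults: 4

Answer: 5 6 4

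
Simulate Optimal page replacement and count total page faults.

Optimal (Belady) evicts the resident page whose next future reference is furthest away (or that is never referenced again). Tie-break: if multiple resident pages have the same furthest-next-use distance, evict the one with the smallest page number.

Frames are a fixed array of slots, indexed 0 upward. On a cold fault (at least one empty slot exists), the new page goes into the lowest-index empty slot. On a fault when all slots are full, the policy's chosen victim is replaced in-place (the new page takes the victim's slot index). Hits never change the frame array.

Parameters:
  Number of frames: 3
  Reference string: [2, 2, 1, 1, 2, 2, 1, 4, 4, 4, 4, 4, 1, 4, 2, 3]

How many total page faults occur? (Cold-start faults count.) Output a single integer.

Answer: 4

Derivation:
Step 0: ref 2 → FAULT, frames=[2,-,-]
Step 1: ref 2 → HIT, frames=[2,-,-]
Step 2: ref 1 → FAULT, frames=[2,1,-]
Step 3: ref 1 → HIT, frames=[2,1,-]
Step 4: ref 2 → HIT, frames=[2,1,-]
Step 5: ref 2 → HIT, frames=[2,1,-]
Step 6: ref 1 → HIT, frames=[2,1,-]
Step 7: ref 4 → FAULT, frames=[2,1,4]
Step 8: ref 4 → HIT, frames=[2,1,4]
Step 9: ref 4 → HIT, frames=[2,1,4]
Step 10: ref 4 → HIT, frames=[2,1,4]
Step 11: ref 4 → HIT, frames=[2,1,4]
Step 12: ref 1 → HIT, frames=[2,1,4]
Step 13: ref 4 → HIT, frames=[2,1,4]
Step 14: ref 2 → HIT, frames=[2,1,4]
Step 15: ref 3 → FAULT (evict 1), frames=[2,3,4]
Total faults: 4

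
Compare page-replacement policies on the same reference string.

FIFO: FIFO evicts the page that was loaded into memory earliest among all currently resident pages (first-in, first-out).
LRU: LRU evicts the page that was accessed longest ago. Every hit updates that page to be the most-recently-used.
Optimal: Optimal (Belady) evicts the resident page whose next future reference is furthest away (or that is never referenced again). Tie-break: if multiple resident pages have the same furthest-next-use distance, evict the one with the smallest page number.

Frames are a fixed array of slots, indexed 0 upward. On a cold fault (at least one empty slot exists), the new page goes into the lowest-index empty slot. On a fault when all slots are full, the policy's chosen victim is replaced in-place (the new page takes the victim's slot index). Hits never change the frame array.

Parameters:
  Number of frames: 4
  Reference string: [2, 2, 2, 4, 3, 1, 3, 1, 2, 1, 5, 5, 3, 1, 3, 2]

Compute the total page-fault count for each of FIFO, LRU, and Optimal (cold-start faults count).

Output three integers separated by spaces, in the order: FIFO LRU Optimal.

Answer: 6 5 5

Derivation:
--- FIFO ---
  step 0: ref 2 -> FAULT, frames=[2,-,-,-] (faults so far: 1)
  step 1: ref 2 -> HIT, frames=[2,-,-,-] (faults so far: 1)
  step 2: ref 2 -> HIT, frames=[2,-,-,-] (faults so far: 1)
  step 3: ref 4 -> FAULT, frames=[2,4,-,-] (faults so far: 2)
  step 4: ref 3 -> FAULT, frames=[2,4,3,-] (faults so far: 3)
  step 5: ref 1 -> FAULT, frames=[2,4,3,1] (faults so far: 4)
  step 6: ref 3 -> HIT, frames=[2,4,3,1] (faults so far: 4)
  step 7: ref 1 -> HIT, frames=[2,4,3,1] (faults so far: 4)
  step 8: ref 2 -> HIT, frames=[2,4,3,1] (faults so far: 4)
  step 9: ref 1 -> HIT, frames=[2,4,3,1] (faults so far: 4)
  step 10: ref 5 -> FAULT, evict 2, frames=[5,4,3,1] (faults so far: 5)
  step 11: ref 5 -> HIT, frames=[5,4,3,1] (faults so far: 5)
  step 12: ref 3 -> HIT, frames=[5,4,3,1] (faults so far: 5)
  step 13: ref 1 -> HIT, frames=[5,4,3,1] (faults so far: 5)
  step 14: ref 3 -> HIT, frames=[5,4,3,1] (faults so far: 5)
  step 15: ref 2 -> FAULT, evict 4, frames=[5,2,3,1] (faults so far: 6)
  FIFO total faults: 6
--- LRU ---
  step 0: ref 2 -> FAULT, frames=[2,-,-,-] (faults so far: 1)
  step 1: ref 2 -> HIT, frames=[2,-,-,-] (faults so far: 1)
  step 2: ref 2 -> HIT, frames=[2,-,-,-] (faults so far: 1)
  step 3: ref 4 -> FAULT, frames=[2,4,-,-] (faults so far: 2)
  step 4: ref 3 -> FAULT, frames=[2,4,3,-] (faults so far: 3)
  step 5: ref 1 -> FAULT, frames=[2,4,3,1] (faults so far: 4)
  step 6: ref 3 -> HIT, frames=[2,4,3,1] (faults so far: 4)
  step 7: ref 1 -> HIT, frames=[2,4,3,1] (faults so far: 4)
  step 8: ref 2 -> HIT, frames=[2,4,3,1] (faults so far: 4)
  step 9: ref 1 -> HIT, frames=[2,4,3,1] (faults so far: 4)
  step 10: ref 5 -> FAULT, evict 4, frames=[2,5,3,1] (faults so far: 5)
  step 11: ref 5 -> HIT, frames=[2,5,3,1] (faults so far: 5)
  step 12: ref 3 -> HIT, frames=[2,5,3,1] (faults so far: 5)
  step 13: ref 1 -> HIT, frames=[2,5,3,1] (faults so far: 5)
  step 14: ref 3 -> HIT, frames=[2,5,3,1] (faults so far: 5)
  step 15: ref 2 -> HIT, frames=[2,5,3,1] (faults so far: 5)
  LRU total faults: 5
--- Optimal ---
  step 0: ref 2 -> FAULT, frames=[2,-,-,-] (faults so far: 1)
  step 1: ref 2 -> HIT, frames=[2,-,-,-] (faults so far: 1)
  step 2: ref 2 -> HIT, frames=[2,-,-,-] (faults so far: 1)
  step 3: ref 4 -> FAULT, frames=[2,4,-,-] (faults so far: 2)
  step 4: ref 3 -> FAULT, frames=[2,4,3,-] (faults so far: 3)
  step 5: ref 1 -> FAULT, frames=[2,4,3,1] (faults so far: 4)
  step 6: ref 3 -> HIT, frames=[2,4,3,1] (faults so far: 4)
  step 7: ref 1 -> HIT, frames=[2,4,3,1] (faults so far: 4)
  step 8: ref 2 -> HIT, frames=[2,4,3,1] (faults so far: 4)
  step 9: ref 1 -> HIT, frames=[2,4,3,1] (faults so far: 4)
  step 10: ref 5 -> FAULT, evict 4, frames=[2,5,3,1] (faults so far: 5)
  step 11: ref 5 -> HIT, frames=[2,5,3,1] (faults so far: 5)
  step 12: ref 3 -> HIT, frames=[2,5,3,1] (faults so far: 5)
  step 13: ref 1 -> HIT, frames=[2,5,3,1] (faults so far: 5)
  step 14: ref 3 -> HIT, frames=[2,5,3,1] (faults so far: 5)
  step 15: ref 2 -> HIT, frames=[2,5,3,1] (faults so far: 5)
  Optimal total faults: 5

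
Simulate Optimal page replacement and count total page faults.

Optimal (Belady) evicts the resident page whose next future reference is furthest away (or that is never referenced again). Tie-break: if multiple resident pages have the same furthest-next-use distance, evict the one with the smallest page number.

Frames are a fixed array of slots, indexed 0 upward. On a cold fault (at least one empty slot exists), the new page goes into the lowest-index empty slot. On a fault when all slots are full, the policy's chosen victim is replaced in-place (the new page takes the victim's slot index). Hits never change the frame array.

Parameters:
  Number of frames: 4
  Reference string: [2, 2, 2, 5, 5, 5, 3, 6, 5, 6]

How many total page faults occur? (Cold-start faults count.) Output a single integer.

Answer: 4

Derivation:
Step 0: ref 2 → FAULT, frames=[2,-,-,-]
Step 1: ref 2 → HIT, frames=[2,-,-,-]
Step 2: ref 2 → HIT, frames=[2,-,-,-]
Step 3: ref 5 → FAULT, frames=[2,5,-,-]
Step 4: ref 5 → HIT, frames=[2,5,-,-]
Step 5: ref 5 → HIT, frames=[2,5,-,-]
Step 6: ref 3 → FAULT, frames=[2,5,3,-]
Step 7: ref 6 → FAULT, frames=[2,5,3,6]
Step 8: ref 5 → HIT, frames=[2,5,3,6]
Step 9: ref 6 → HIT, frames=[2,5,3,6]
Total faults: 4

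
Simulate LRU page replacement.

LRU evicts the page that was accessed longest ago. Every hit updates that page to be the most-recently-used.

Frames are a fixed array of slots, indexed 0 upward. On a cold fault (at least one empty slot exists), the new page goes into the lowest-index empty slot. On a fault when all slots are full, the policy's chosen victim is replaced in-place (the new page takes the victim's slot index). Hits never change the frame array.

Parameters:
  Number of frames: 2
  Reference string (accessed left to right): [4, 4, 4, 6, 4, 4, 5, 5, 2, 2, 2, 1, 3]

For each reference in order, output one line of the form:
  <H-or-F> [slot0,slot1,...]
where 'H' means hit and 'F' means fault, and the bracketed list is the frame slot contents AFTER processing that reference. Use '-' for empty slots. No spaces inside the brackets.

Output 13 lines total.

F [4,-]
H [4,-]
H [4,-]
F [4,6]
H [4,6]
H [4,6]
F [4,5]
H [4,5]
F [2,5]
H [2,5]
H [2,5]
F [2,1]
F [3,1]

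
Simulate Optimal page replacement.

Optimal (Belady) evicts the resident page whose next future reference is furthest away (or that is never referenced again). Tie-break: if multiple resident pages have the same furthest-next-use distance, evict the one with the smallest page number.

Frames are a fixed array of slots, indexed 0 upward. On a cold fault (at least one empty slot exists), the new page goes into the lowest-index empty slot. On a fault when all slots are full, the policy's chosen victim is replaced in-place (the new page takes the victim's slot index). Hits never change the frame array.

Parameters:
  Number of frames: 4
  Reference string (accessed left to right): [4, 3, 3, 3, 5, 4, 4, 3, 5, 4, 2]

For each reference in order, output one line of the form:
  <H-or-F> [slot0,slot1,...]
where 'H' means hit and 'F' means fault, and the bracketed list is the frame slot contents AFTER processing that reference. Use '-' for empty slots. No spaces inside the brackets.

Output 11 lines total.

F [4,-,-,-]
F [4,3,-,-]
H [4,3,-,-]
H [4,3,-,-]
F [4,3,5,-]
H [4,3,5,-]
H [4,3,5,-]
H [4,3,5,-]
H [4,3,5,-]
H [4,3,5,-]
F [4,3,5,2]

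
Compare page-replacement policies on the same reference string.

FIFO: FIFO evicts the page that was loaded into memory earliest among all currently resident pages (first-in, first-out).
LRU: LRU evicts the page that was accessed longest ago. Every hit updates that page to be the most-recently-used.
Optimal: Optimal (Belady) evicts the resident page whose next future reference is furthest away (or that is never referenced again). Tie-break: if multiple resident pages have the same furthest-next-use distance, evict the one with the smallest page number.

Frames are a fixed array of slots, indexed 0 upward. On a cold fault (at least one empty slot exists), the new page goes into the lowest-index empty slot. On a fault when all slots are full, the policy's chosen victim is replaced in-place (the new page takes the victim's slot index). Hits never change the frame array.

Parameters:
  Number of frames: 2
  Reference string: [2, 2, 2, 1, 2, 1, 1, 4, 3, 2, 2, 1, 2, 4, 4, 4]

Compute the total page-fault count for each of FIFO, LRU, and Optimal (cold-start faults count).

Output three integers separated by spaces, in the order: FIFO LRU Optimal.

Answer: 7 7 6

Derivation:
--- FIFO ---
  step 0: ref 2 -> FAULT, frames=[2,-] (faults so far: 1)
  step 1: ref 2 -> HIT, frames=[2,-] (faults so far: 1)
  step 2: ref 2 -> HIT, frames=[2,-] (faults so far: 1)
  step 3: ref 1 -> FAULT, frames=[2,1] (faults so far: 2)
  step 4: ref 2 -> HIT, frames=[2,1] (faults so far: 2)
  step 5: ref 1 -> HIT, frames=[2,1] (faults so far: 2)
  step 6: ref 1 -> HIT, frames=[2,1] (faults so far: 2)
  step 7: ref 4 -> FAULT, evict 2, frames=[4,1] (faults so far: 3)
  step 8: ref 3 -> FAULT, evict 1, frames=[4,3] (faults so far: 4)
  step 9: ref 2 -> FAULT, evict 4, frames=[2,3] (faults so far: 5)
  step 10: ref 2 -> HIT, frames=[2,3] (faults so far: 5)
  step 11: ref 1 -> FAULT, evict 3, frames=[2,1] (faults so far: 6)
  step 12: ref 2 -> HIT, frames=[2,1] (faults so far: 6)
  step 13: ref 4 -> FAULT, evict 2, frames=[4,1] (faults so far: 7)
  step 14: ref 4 -> HIT, frames=[4,1] (faults so far: 7)
  step 15: ref 4 -> HIT, frames=[4,1] (faults so far: 7)
  FIFO total faults: 7
--- LRU ---
  step 0: ref 2 -> FAULT, frames=[2,-] (faults so far: 1)
  step 1: ref 2 -> HIT, frames=[2,-] (faults so far: 1)
  step 2: ref 2 -> HIT, frames=[2,-] (faults so far: 1)
  step 3: ref 1 -> FAULT, frames=[2,1] (faults so far: 2)
  step 4: ref 2 -> HIT, frames=[2,1] (faults so far: 2)
  step 5: ref 1 -> HIT, frames=[2,1] (faults so far: 2)
  step 6: ref 1 -> HIT, frames=[2,1] (faults so far: 2)
  step 7: ref 4 -> FAULT, evict 2, frames=[4,1] (faults so far: 3)
  step 8: ref 3 -> FAULT, evict 1, frames=[4,3] (faults so far: 4)
  step 9: ref 2 -> FAULT, evict 4, frames=[2,3] (faults so far: 5)
  step 10: ref 2 -> HIT, frames=[2,3] (faults so far: 5)
  step 11: ref 1 -> FAULT, evict 3, frames=[2,1] (faults so far: 6)
  step 12: ref 2 -> HIT, frames=[2,1] (faults so far: 6)
  step 13: ref 4 -> FAULT, evict 1, frames=[2,4] (faults so far: 7)
  step 14: ref 4 -> HIT, frames=[2,4] (faults so far: 7)
  step 15: ref 4 -> HIT, frames=[2,4] (faults so far: 7)
  LRU total faults: 7
--- Optimal ---
  step 0: ref 2 -> FAULT, frames=[2,-] (faults so far: 1)
  step 1: ref 2 -> HIT, frames=[2,-] (faults so far: 1)
  step 2: ref 2 -> HIT, frames=[2,-] (faults so far: 1)
  step 3: ref 1 -> FAULT, frames=[2,1] (faults so far: 2)
  step 4: ref 2 -> HIT, frames=[2,1] (faults so far: 2)
  step 5: ref 1 -> HIT, frames=[2,1] (faults so far: 2)
  step 6: ref 1 -> HIT, frames=[2,1] (faults so far: 2)
  step 7: ref 4 -> FAULT, evict 1, frames=[2,4] (faults so far: 3)
  step 8: ref 3 -> FAULT, evict 4, frames=[2,3] (faults so far: 4)
  step 9: ref 2 -> HIT, frames=[2,3] (faults so far: 4)
  step 10: ref 2 -> HIT, frames=[2,3] (faults so far: 4)
  step 11: ref 1 -> FAULT, evict 3, frames=[2,1] (faults so far: 5)
  step 12: ref 2 -> HIT, frames=[2,1] (faults so far: 5)
  step 13: ref 4 -> FAULT, evict 1, frames=[2,4] (faults so far: 6)
  step 14: ref 4 -> HIT, frames=[2,4] (faults so far: 6)
  step 15: ref 4 -> HIT, frames=[2,4] (faults so far: 6)
  Optimal total faults: 6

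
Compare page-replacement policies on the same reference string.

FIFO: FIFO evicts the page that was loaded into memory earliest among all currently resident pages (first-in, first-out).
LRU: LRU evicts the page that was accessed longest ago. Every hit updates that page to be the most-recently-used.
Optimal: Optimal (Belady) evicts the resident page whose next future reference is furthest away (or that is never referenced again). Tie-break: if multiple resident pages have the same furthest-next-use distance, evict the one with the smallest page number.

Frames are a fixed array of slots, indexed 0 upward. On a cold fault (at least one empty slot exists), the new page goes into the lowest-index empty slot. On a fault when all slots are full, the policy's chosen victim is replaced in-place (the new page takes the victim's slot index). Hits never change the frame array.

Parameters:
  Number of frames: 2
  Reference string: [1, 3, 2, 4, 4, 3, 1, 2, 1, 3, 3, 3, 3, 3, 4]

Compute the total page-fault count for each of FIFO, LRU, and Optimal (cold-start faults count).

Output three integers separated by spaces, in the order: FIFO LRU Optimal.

Answer: 9 9 8

Derivation:
--- FIFO ---
  step 0: ref 1 -> FAULT, frames=[1,-] (faults so far: 1)
  step 1: ref 3 -> FAULT, frames=[1,3] (faults so far: 2)
  step 2: ref 2 -> FAULT, evict 1, frames=[2,3] (faults so far: 3)
  step 3: ref 4 -> FAULT, evict 3, frames=[2,4] (faults so far: 4)
  step 4: ref 4 -> HIT, frames=[2,4] (faults so far: 4)
  step 5: ref 3 -> FAULT, evict 2, frames=[3,4] (faults so far: 5)
  step 6: ref 1 -> FAULT, evict 4, frames=[3,1] (faults so far: 6)
  step 7: ref 2 -> FAULT, evict 3, frames=[2,1] (faults so far: 7)
  step 8: ref 1 -> HIT, frames=[2,1] (faults so far: 7)
  step 9: ref 3 -> FAULT, evict 1, frames=[2,3] (faults so far: 8)
  step 10: ref 3 -> HIT, frames=[2,3] (faults so far: 8)
  step 11: ref 3 -> HIT, frames=[2,3] (faults so far: 8)
  step 12: ref 3 -> HIT, frames=[2,3] (faults so far: 8)
  step 13: ref 3 -> HIT, frames=[2,3] (faults so far: 8)
  step 14: ref 4 -> FAULT, evict 2, frames=[4,3] (faults so far: 9)
  FIFO total faults: 9
--- LRU ---
  step 0: ref 1 -> FAULT, frames=[1,-] (faults so far: 1)
  step 1: ref 3 -> FAULT, frames=[1,3] (faults so far: 2)
  step 2: ref 2 -> FAULT, evict 1, frames=[2,3] (faults so far: 3)
  step 3: ref 4 -> FAULT, evict 3, frames=[2,4] (faults so far: 4)
  step 4: ref 4 -> HIT, frames=[2,4] (faults so far: 4)
  step 5: ref 3 -> FAULT, evict 2, frames=[3,4] (faults so far: 5)
  step 6: ref 1 -> FAULT, evict 4, frames=[3,1] (faults so far: 6)
  step 7: ref 2 -> FAULT, evict 3, frames=[2,1] (faults so far: 7)
  step 8: ref 1 -> HIT, frames=[2,1] (faults so far: 7)
  step 9: ref 3 -> FAULT, evict 2, frames=[3,1] (faults so far: 8)
  step 10: ref 3 -> HIT, frames=[3,1] (faults so far: 8)
  step 11: ref 3 -> HIT, frames=[3,1] (faults so far: 8)
  step 12: ref 3 -> HIT, frames=[3,1] (faults so far: 8)
  step 13: ref 3 -> HIT, frames=[3,1] (faults so far: 8)
  step 14: ref 4 -> FAULT, evict 1, frames=[3,4] (faults so far: 9)
  LRU total faults: 9
--- Optimal ---
  step 0: ref 1 -> FAULT, frames=[1,-] (faults so far: 1)
  step 1: ref 3 -> FAULT, frames=[1,3] (faults so far: 2)
  step 2: ref 2 -> FAULT, evict 1, frames=[2,3] (faults so far: 3)
  step 3: ref 4 -> FAULT, evict 2, frames=[4,3] (faults so far: 4)
  step 4: ref 4 -> HIT, frames=[4,3] (faults so far: 4)
  step 5: ref 3 -> HIT, frames=[4,3] (faults so far: 4)
  step 6: ref 1 -> FAULT, evict 4, frames=[1,3] (faults so far: 5)
  step 7: ref 2 -> FAULT, evict 3, frames=[1,2] (faults so far: 6)
  step 8: ref 1 -> HIT, frames=[1,2] (faults so far: 6)
  step 9: ref 3 -> FAULT, evict 1, frames=[3,2] (faults so far: 7)
  step 10: ref 3 -> HIT, frames=[3,2] (faults so far: 7)
  step 11: ref 3 -> HIT, frames=[3,2] (faults so far: 7)
  step 12: ref 3 -> HIT, frames=[3,2] (faults so far: 7)
  step 13: ref 3 -> HIT, frames=[3,2] (faults so far: 7)
  step 14: ref 4 -> FAULT, evict 2, frames=[3,4] (faults so far: 8)
  Optimal total faults: 8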